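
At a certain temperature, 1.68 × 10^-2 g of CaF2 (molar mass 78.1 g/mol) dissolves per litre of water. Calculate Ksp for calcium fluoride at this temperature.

3.98e-11

Molar solubility s = (1.68 x 10^-2 g/L) / (78.1 g/mol) = 2.151 × 10^-4 M.
CaF2(s) ⇌ Ca^2+(aq) + 2 F^-(aq)
For each mole of CaF2 that dissolves: [Ca^2+] = s, [F^-] = 2s.
Ksp = [Ca^2+][F^-]^2
So Ksp = s × (2s)^2 = 4s^3
With s = 2.151 × 10^-4: Ksp = 3.98 × 10^-11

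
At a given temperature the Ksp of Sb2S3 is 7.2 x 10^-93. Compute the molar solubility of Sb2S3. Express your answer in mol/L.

s ≈ 1.5e-19 M

Sb2S3(s) <=> 2 Sb^3+(aq) + 3 S^2-(aq)
Ksp = [Sb^3+]^2[S^2-]^3
For each mole of Sb2S3 that dissolves: [Sb^3+] = 2s, [S^2-] = 3s.
So Ksp = (2s)^2 × (3s)^3 = 108s^5
s = (7.2 x 10^-93 / 108)^(1/5) = 1.5 × 10^-19 M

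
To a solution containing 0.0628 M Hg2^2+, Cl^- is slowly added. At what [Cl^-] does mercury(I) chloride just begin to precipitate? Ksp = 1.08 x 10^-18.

4.15 × 10^-9 M

Hg2Cl2(s) ⇌ Hg2^2+ + 2 Cl^-
Ksp = [Hg2^2+][Cl^-]^2
Precipitation begins when Q = Ksp. With [Hg2^2+] = 0.0628 M:
1.08 x 10^-18 = (0.0628) × [Cl^-]^2
[Cl^-] = (1.08 x 10^-18 / 6.28 x 10^-2)^(1/2) = 4.15 × 10^-9 M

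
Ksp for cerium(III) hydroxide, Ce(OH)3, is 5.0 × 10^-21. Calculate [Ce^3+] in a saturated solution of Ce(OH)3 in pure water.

Ce(OH)3(s) ⇌ Ce^3+ + 3 OH^-
Ksp = [Ce^3+][OH^-]^3
For each mole of Ce(OH)3 that dissolves: [Ce^3+] = s, [OH^-] = 3s.
Ksp = s(3s)^3 = 27s^4
s = (5.0 × 10^-21 / 27)^(1/4) = 3.69 × 10^-6 M
[Ce^3+] = s = 3.7 × 10^-6 M

[Ce^3+] = 3.7 x 10^-6 M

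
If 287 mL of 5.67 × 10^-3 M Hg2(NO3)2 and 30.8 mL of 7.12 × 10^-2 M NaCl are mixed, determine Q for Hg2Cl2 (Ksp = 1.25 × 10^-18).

Total volume = 287 + 30.8 = 317.8 mL.
[Hg2^2+] = 5.67 × 10^-3 × (287/317.8) = 5.120 x 10^-3 M
[Cl^-] = 7.12 × 10^-2 × (30.8/317.8) = 6.900 × 10^-3 M
Hg2Cl2(s) <=> Hg2^2+(aq) + 2 Cl^-(aq), so Q = [Hg2^2+][Cl^-]^2
Q = (5.120 × 10^-3)(6.900 × 10^-3)^2 = 2.44 × 10^-7
Q > Ksp, so Hg2Cl2 will precipitate.

Q = 2.44 × 10^-7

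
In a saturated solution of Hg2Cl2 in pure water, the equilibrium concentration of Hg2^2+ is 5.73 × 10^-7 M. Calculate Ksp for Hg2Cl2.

Ksp ≈ 7.53 x 10^-19

Hg2Cl2(s) ⇌ Hg2^2+ + 2 Cl^-
Stoichiometry gives [Cl^-] = (2/1)[Hg2^2+] = 1.146 x 10^-6 M.
Ksp = [Hg2^2+][Cl^-]^2
Ksp = 5.73 × 10^-7 × (1.146 × 10^-6)^2 = 7.53 x 10^-19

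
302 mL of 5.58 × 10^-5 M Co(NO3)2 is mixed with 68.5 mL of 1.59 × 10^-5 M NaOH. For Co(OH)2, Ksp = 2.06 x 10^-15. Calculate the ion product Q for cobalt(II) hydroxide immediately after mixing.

Total volume = 302 + 68.5 = 370.5 mL.
[Co^2+] = 5.58 × 10^-5 × (302/370.5) = 4.548 x 10^-5 M
[OH^-] = 1.59 x 10^-5 × (68.5/370.5) = 2.940 × 10^-6 M
Co(OH)2(s) <=> Co^2+(aq) + 2 OH^-(aq), so Q = [Co^2+][OH^-]^2
Q = (4.548 x 10^-5)(2.940 × 10^-6)^2 = 3.93 x 10^-16
Q < Ksp, so no precipitate of Co(OH)2 forms.

3.93 × 10^-16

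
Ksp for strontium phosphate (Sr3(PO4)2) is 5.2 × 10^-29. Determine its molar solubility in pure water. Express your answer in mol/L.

8.6e-7 M

Sr3(PO4)2(s) ⇌ 3 Sr^2+(aq) + 2 PO4^3-(aq)
Ksp = [Sr^2+]^3[PO4^3-]^2
Let s = molar solubility. Then [Sr^2+] = 3s and [PO4^3-] = 2s.
So Ksp = (3s)^3 × (2s)^2 = 108s^5
s^5 = 5.2 × 10^-29 / 108, so s = 8.6 × 10^-7 M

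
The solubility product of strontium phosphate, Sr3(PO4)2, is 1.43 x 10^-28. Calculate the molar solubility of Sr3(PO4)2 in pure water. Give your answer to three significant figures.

1.06e-6 M

Sr3(PO4)2(s) <=> 3 Sr^2+(aq) + 2 PO4^3-(aq)
Ksp = [Sr^2+]^3[PO4^3-]^2
If s mol/L of Sr3(PO4)2 dissolves, [Sr^2+] = 3s and [PO4^3-] = 2s.
So Ksp = (3s)^3 × (2s)^2 = 108s^5
Solving, s = (1.43 x 10^-28/108)^(1/5) = 1.06 × 10^-6 M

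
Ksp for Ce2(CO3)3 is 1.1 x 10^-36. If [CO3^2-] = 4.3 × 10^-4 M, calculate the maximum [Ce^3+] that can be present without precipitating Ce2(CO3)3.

[Ce^3+] = 1.2e-13 M

Ce2(CO3)3(s) ⇌ 2 Ce^3+(aq) + 3 CO3^2-(aq)
Ksp = [Ce^3+]^2[CO3^2-]^3
Precipitation begins when Q = Ksp. With [CO3^2-] = 4.3 × 10^-4 M:
1.1 x 10^-36 = (4.3 × 10^-4)^3 × [Ce^3+]^2
[Ce^3+] = (1.1 x 10^-36 / 7.95 x 10^-11)^(1/2) = 1.2 × 10^-13 M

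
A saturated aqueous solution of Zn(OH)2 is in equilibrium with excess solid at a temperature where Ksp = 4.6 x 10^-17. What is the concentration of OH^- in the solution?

4.5 × 10^-6 M

Zn(OH)2(s) <=> Zn^2+ + 2 OH^-
Ksp = [Zn^2+][OH^-]^2
With molar solubility s: [Zn^2+] = s, [OH^-] = 2s.
So Ksp = s × (2s)^2 = 4s^3
s^3 = 4.6 x 10^-17 / 4, so s = 2.26 × 10^-6 M
[OH^-] = 2s = 4.5 × 10^-6 M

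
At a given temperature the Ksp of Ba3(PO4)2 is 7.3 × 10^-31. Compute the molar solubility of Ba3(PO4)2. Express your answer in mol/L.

s = 3.7 × 10^-7 M

Ba3(PO4)2(s) ⇌ 3 Ba^2+(aq) + 2 PO4^3-(aq)
Ksp = [Ba^2+]^3[PO4^3-]^2
For each mole of Ba3(PO4)2 that dissolves: [Ba^2+] = 3s, [PO4^3-] = 2s.
Substituting: Ksp = (3s)^3(2s)^2 = 108s^5
s = (7.3 × 10^-31 / 108)^(1/5) = 3.7 x 10^-7 M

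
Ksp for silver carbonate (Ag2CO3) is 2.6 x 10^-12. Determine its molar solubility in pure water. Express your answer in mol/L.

Ag2CO3(s) ⇌ 2 Ag^+ + CO3^2-
Ksp = [Ag^+]^2[CO3^2-]
If s mol/L of Ag2CO3 dissolves, [Ag^+] = 2s and [CO3^2-] = s.
So Ksp = (2s)^2 × s = 4s^3
s^3 = 2.6 x 10^-12 / 4, so s = 8.7 × 10^-5 M

8.7e-5 M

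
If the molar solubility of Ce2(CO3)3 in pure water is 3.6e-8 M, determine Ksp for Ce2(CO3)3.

Ce2(CO3)3(s) ⇌ 2 Ce^3+(aq) + 3 CO3^2-(aq)
If s mol/L of Ce2(CO3)3 dissolves, [Ce^3+] = 2s and [CO3^2-] = 3s.
Ksp = [Ce^3+]^2[CO3^2-]^3
Substituting: Ksp = (2s)^2(3s)^3 = 108s^5
Ksp = 108 × (3.6 × 10^-8)^5 = 6.5 × 10^-36

Ksp = 6.5 × 10^-36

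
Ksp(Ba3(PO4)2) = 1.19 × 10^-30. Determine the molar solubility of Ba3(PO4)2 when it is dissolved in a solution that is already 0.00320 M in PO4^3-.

Ba3(PO4)2(s) ⇌ 3 Ba^2+ + 2 PO4^3-
Ksp = [Ba^2+]^3[PO4^3-]^2
Let s be the molar solubility in this solution. [Ba^2+] = 3s, [PO4^3-] = 0.00320 + 2s ≈ 0.00320 (Ksp is small, so little additional dissolves).
Ksp ≈ (3s)^3 × (0.00320)^2
s = 1.63 × 10^-9 M
Check: 2s = 3.3 × 10^-9 ≪ 0.00320, so the approximation is valid.

1.63 × 10^-9 M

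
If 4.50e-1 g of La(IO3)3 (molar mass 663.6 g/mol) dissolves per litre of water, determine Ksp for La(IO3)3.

5.71e-12

Molar solubility s = (4.50 × 10^-1 g/L) / (663.6 g/mol) = 6.781 × 10^-4 M.
La(IO3)3(s) ⇌ La^3+(aq) + 3 IO3^-(aq)
If s mol/L of La(IO3)3 dissolves, [La^3+] = s and [IO3^-] = 3s.
Ksp = [La^3+][IO3^-]^3
Ksp = s(3s)^3 = 27s^4
With s = 6.781 × 10^-4: Ksp = 5.71 × 10^-12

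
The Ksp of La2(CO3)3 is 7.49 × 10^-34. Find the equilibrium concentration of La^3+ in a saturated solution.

1.86e-7 M

La2(CO3)3(s) <=> 2 La^3+ + 3 CO3^2-
Ksp = [La^3+]^2[CO3^2-]^3
With molar solubility s: [La^3+] = 2s, [CO3^2-] = 3s.
Substituting: Ksp = (2s)^2(3s)^3 = 108s^5
Solving, s = (7.49 × 10^-34/108)^(1/5) = 9.294 x 10^-8 M
[La^3+] = 2s = 1.86 × 10^-7 M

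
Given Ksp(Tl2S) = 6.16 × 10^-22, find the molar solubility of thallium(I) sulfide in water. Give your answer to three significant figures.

Tl2S(s) ⇌ 2 Tl^+(aq) + S^2-(aq)
Ksp = [Tl^+]^2[S^2-]
For each mole of Tl2S that dissolves: [Tl^+] = 2s, [S^2-] = s.
Substituting: Ksp = (2s)^2s = 4s^3
s^3 = 6.16 × 10^-22 / 4, so s = 5.36 x 10^-8 M

5.36 x 10^-8 M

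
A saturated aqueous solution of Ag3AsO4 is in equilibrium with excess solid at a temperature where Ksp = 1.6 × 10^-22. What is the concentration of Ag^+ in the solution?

Ag3AsO4(s) ⇌ 3 Ag^+(aq) + AsO4^3-(aq)
Ksp = [Ag^+]^3[AsO4^3-]
Let s = molar solubility. Then [Ag^+] = 3s and [AsO4^3-] = s.
Substituting: Ksp = (3s)^3s = 27s^4
s = (1.6 × 10^-22 / 27)^(1/4) = 1.56 × 10^-6 M
[Ag^+] = 3s = 4.7 x 10^-6 M

[Ag^+] = 4.7 × 10^-6 M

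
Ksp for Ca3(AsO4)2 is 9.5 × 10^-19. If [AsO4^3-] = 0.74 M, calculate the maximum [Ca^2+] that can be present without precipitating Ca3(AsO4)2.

1.2 x 10^-6 M

Ca3(AsO4)2(s) ⇌ 3 Ca^2+(aq) + 2 AsO4^3-(aq)
Ksp = [Ca^2+]^3[AsO4^3-]^2
Precipitation begins when Q = Ksp. With [AsO4^3-] = 0.74 M:
9.5 × 10^-19 = (0.74)^2 × [Ca^2+]^3
[Ca^2+] = (9.5 × 10^-19 / 5.48 x 10^-1)^(1/3) = 1.2 × 10^-6 M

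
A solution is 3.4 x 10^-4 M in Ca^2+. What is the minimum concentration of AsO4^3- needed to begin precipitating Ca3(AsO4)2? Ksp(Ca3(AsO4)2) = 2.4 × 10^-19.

Ca3(AsO4)2(s) <=> 3 Ca^2+(aq) + 2 AsO4^3-(aq)
Ksp = [Ca^2+]^3[AsO4^3-]^2
Precipitation begins when Q = Ksp. With [Ca^2+] = 3.4 x 10^-4 M:
2.4 × 10^-19 = (3.4 x 10^-4)^3 × [AsO4^3-]^2
[AsO4^3-] = (2.4 × 10^-19 / 3.93 × 10^-11)^(1/2) = 7.8 × 10^-5 M

7.8e-5 M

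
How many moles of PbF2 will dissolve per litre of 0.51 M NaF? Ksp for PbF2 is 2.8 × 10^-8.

PbF2(s) ⇌ Pb^2+ + 2 F^-
Ksp = [Pb^2+][F^-]^2
If s mol/L dissolves here, [Pb^2+] = s, [F^-] = 0.51 + 2s ≈ 0.51 (since F^- from NaF dominates).
Ksp ≈ s × (0.51)^2
s = 1.1 × 10^-7 M
Check: 2s = 2.2 × 10^-7 ≪ 0.51, so the approximation is valid.

1.1 × 10^-7 M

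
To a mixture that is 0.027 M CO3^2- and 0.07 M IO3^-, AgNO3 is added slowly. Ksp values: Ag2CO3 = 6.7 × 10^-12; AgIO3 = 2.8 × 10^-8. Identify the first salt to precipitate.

AgIO3

Each salt begins to precipitate when Q = Ksp, i.e. when [Ag^+] reaches its threshold.
For Ag2CO3: 6.7 × 10^-12 = 0.027 × [Ag^+]^2  ⇒  [Ag^+] = 1.6 × 10^-5 M.
For AgIO3: 2.8 × 10^-8 = 0.07 × [Ag^+]  ⇒  [Ag^+] = 4.0 x 10^-7 M.
The salt with the lower threshold [Ag^+] precipitates first: AgIO3.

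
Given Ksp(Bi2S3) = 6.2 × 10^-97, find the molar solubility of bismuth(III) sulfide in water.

s = 2.2e-20 M

Bi2S3(s) <=> 2 Bi^3+(aq) + 3 S^2-(aq)
Ksp = [Bi^3+]^2[S^2-]^3
For each mole of Bi2S3 that dissolves: [Bi^3+] = 2s, [S^2-] = 3s.
Substituting: Ksp = (2s)^2(3s)^3 = 108s^5
s = (6.2 × 10^-97 / 108)^(1/5) = 2.2 × 10^-20 M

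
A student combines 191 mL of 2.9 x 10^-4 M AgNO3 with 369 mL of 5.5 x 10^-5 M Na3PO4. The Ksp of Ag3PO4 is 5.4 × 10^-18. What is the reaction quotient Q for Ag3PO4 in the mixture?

Q ≈ 3.5e-17

Total volume = 191 + 369 = 560 mL.
[Ag^+] = 2.9 x 10^-4 × (191/560) = 9.89 × 10^-5 M
[PO4^3-] = 5.5 × 10^-5 × (369/560) = 3.62 x 10^-5 M
Ag3PO4(s) <=> 3 Ag^+ + PO4^3-, so Q = [Ag^+]^3[PO4^3-]
Q = (9.89 x 10^-5)^3(3.62 x 10^-5) = 3.5 × 10^-17
Q > Ksp, so Ag3PO4 will precipitate.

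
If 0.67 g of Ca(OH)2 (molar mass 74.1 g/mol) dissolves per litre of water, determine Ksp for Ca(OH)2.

Ksp = 3.0 x 10^-6

Molar solubility s = (6.7 x 10^-1 g/L) / (74.1 g/mol) = 9.04 × 10^-3 M.
Ca(OH)2(s) ⇌ Ca^2+(aq) + 2 OH^-(aq)
With molar solubility s: [Ca^2+] = s, [OH^-] = 2s.
Ksp = [Ca^2+][OH^-]^2
So Ksp = s × (2s)^2 = 4s^3
With s = 9.04 × 10^-3: Ksp = 3.0 × 10^-6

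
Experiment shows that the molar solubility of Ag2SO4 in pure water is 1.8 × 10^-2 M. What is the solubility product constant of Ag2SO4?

Ag2SO4(s) <=> 2 Ag^+(aq) + SO4^2-(aq)
With molar solubility s: [Ag^+] = 2s, [SO4^2-] = s.
Ksp = [Ag^+]^2[SO4^2-]
Substituting: Ksp = (2s)^2s = 4s^3
With s = 1.8 × 10^-2: Ksp = 2.3 × 10^-5

2.3 x 10^-5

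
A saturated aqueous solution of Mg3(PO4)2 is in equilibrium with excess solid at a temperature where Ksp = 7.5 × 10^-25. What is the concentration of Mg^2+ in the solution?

1.8 x 10^-5 M

Mg3(PO4)2(s) ⇌ 3 Mg^2+(aq) + 2 PO4^3-(aq)
Ksp = [Mg^2+]^3[PO4^3-]^2
For each mole of Mg3(PO4)2 that dissolves: [Mg^2+] = 3s, [PO4^3-] = 2s.
Substituting: Ksp = (3s)^3(2s)^2 = 108s^5
s = (7.5 × 10^-25 / 108)^(1/5) = 5.87 x 10^-6 M
[Mg^2+] = 3s = 1.8 × 10^-5 M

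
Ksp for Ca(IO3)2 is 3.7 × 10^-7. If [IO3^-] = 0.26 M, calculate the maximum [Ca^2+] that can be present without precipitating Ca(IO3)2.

Ca(IO3)2(s) ⇌ Ca^2+ + 2 IO3^-
Ksp = [Ca^2+][IO3^-]^2
Precipitation begins when Q = Ksp. With [IO3^-] = 0.26 M:
3.7 × 10^-7 = (0.26)^2 × [Ca^2+]
[Ca^2+] = (3.7 × 10^-7 / 6.76 × 10^-2) = 5.5 × 10^-6 M

[Ca^2+] = 5.5e-6 M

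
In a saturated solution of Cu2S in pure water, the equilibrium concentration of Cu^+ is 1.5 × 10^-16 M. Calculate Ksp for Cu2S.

Cu2S(s) ⇌ 2 Cu^+ + S^2-
Stoichiometry gives [S^2-] = (1/2)[Cu^+] = 7.50 × 10^-17 M.
Ksp = [Cu^+]^2[S^2-]
Ksp = (1.5 x 10^-16)^2 × 7.50 x 10^-17 = 1.7 x 10^-48

Ksp ≈ 1.7 x 10^-48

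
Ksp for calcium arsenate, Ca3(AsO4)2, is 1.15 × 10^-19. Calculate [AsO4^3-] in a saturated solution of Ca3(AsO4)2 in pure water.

Ca3(AsO4)2(s) <=> 3 Ca^2+ + 2 AsO4^3-
Ksp = [Ca^2+]^3[AsO4^3-]^2
Let s = molar solubility. Then [Ca^2+] = 3s and [AsO4^3-] = 2s.
So Ksp = (3s)^3 × (2s)^2 = 108s^5
Solving, s = (1.15 × 10^-19/108)^(1/5) = 6.389 x 10^-5 M
[AsO4^3-] = 2s = 1.28 x 10^-4 M

[AsO4^3-] ≈ 1.28e-4 M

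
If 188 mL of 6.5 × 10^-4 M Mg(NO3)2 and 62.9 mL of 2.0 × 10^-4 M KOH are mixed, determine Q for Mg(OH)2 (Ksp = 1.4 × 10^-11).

Q = 1.2 × 10^-12

Total volume = 188 + 62.9 = 250.9 mL.
[Mg^2+] = 6.5 x 10^-4 × (188/250.9) = 4.87 × 10^-4 M
[OH^-] = 2.0 × 10^-4 × (62.9/250.9) = 5.01 x 10^-5 M
Mg(OH)2(s) ⇌ Mg^2+(aq) + 2 OH^-(aq), so Q = [Mg^2+][OH^-]^2
Q = (4.87 x 10^-4)(5.01 × 10^-5)^2 = 1.2 × 10^-12
Q < Ksp, so no precipitate of Mg(OH)2 forms.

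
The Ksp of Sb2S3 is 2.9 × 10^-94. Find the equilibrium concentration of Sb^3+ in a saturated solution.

Sb2S3(s) ⇌ 2 Sb^3+(aq) + 3 S^2-(aq)
Ksp = [Sb^3+]^2[S^2-]^3
Let s = molar solubility. Then [Sb^3+] = 2s and [S^2-] = 3s.
Ksp = (2s)^2(3s)^3 = 108s^5
Solving, s = (2.9 × 10^-94/108)^(1/5) = 7.69 × 10^-20 M
[Sb^3+] = 2s = 1.5 × 10^-19 M

[Sb^3+] = 1.5e-19 M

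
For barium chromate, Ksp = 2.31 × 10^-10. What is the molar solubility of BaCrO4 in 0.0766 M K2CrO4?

s = 3.02 × 10^-9 M

BaCrO4(s) <=> Ba^2+ + CrO4^2-
Ksp = [Ba^2+][CrO4^2-]
Let s = moles of BaCrO4 that dissolve per litre. [Ba^2+] = s, [CrO4^2-] = 0.0766 + s ≈ 0.0766 (common-ion effect: CrO4^2- is already 0.0766 M).
Ksp ≈ s × 0.0766
s = 3.02 × 10^-9 M
Check: s = 3.0 × 10^-9 ≪ 0.0766, so the approximation is valid.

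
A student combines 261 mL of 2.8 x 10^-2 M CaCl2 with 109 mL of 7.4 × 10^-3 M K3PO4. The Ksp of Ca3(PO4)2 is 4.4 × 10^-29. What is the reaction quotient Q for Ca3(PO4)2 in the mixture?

Q ≈ 3.7 × 10^-11

Total volume = 261 + 109 = 370 mL.
[Ca^2+] = 2.8 × 10^-2 × (261/370) = 1.98 × 10^-2 M
[PO4^3-] = 7.4 x 10^-3 × (109/370) = 2.18 × 10^-3 M
Ca3(PO4)2(s) ⇌ 3 Ca^2+(aq) + 2 PO4^3-(aq), so Q = [Ca^2+]^3[PO4^3-]^2
Q = (1.98 × 10^-2)^3(2.18 × 10^-3)^2 = 3.7 × 10^-11
Q > Ksp, so Ca3(PO4)2 will precipitate.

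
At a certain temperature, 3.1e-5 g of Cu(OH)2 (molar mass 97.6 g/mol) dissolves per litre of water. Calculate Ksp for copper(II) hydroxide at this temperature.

Molar solubility s = (3.1 × 10^-5 g/L) / (97.6 g/mol) = 3.18 × 10^-7 M.
Cu(OH)2(s) <=> Cu^2+(aq) + 2 OH^-(aq)
If s mol/L of Cu(OH)2 dissolves, [Cu^2+] = s and [OH^-] = 2s.
Ksp = [Cu^2+][OH^-]^2
Ksp = s(2s)^2 = 4s^3
Ksp = 4 × (3.18 x 10^-7)^3 = 1.3 x 10^-19

Ksp = 1.3 x 10^-19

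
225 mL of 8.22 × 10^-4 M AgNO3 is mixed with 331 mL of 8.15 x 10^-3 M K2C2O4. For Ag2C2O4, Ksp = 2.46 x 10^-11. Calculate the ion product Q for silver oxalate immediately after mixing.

5.37 x 10^-10

Total volume = 225 + 331 = 556 mL.
[Ag^+] = 8.22 × 10^-4 × (225/556) = 3.326 × 10^-4 M
[C2O4^2-] = 8.15 × 10^-3 × (331/556) = 4.852 x 10^-3 M
Ag2C2O4(s) <=> 2 Ag^+ + C2O4^2-, so Q = [Ag^+]^2[C2O4^2-]
Q = (3.326 × 10^-4)^2(4.852 × 10^-3) = 5.37 × 10^-10
Q > Ksp, so Ag2C2O4 will precipitate.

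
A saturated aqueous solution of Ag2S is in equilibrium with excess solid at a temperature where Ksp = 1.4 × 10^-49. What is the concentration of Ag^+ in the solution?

[Ag^+] ≈ 6.5 × 10^-17 M

Ag2S(s) ⇌ 2 Ag^+(aq) + S^2-(aq)
Ksp = [Ag^+]^2[S^2-]
For each mole of Ag2S that dissolves: [Ag^+] = 2s, [S^2-] = s.
Substituting: Ksp = (2s)^2s = 4s^3
s = (1.4 × 10^-49 / 4)^(1/3) = 3.27 x 10^-17 M
[Ag^+] = 2s = 6.5 x 10^-17 M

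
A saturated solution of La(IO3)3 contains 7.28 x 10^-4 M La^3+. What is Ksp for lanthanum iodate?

La(IO3)3(s) ⇌ La^3+ + 3 IO3^-
Stoichiometry gives [IO3^-] = (3/1)[La^3+] = 2.184 × 10^-3 M.
Ksp = [La^3+][IO3^-]^3
Ksp = 7.28 × 10^-4 × (2.184 × 10^-3)^3 = 7.58 x 10^-12

Ksp = 7.58 × 10^-12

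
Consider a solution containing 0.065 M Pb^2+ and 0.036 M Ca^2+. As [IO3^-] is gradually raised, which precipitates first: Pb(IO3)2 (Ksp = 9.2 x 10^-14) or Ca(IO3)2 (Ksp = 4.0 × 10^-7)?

Each salt begins to precipitate when Q = Ksp, i.e. when [IO3^-] reaches its threshold.
For Pb(IO3)2: 9.2 x 10^-14 = 0.065 × [IO3^-]^2  ⇒  [IO3^-] = 1.2 × 10^-6 M.
For Ca(IO3)2: 4.0 × 10^-7 = 0.036 × [IO3^-]^2  ⇒  [IO3^-] = 3.3 × 10^-3 M.
The salt with the lower threshold [IO3^-] precipitates first: Pb(IO3)2.

Pb(IO3)2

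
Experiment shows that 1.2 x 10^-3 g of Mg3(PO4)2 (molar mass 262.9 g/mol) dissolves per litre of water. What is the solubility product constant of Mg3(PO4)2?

Ksp = 2.1e-25

Molar solubility s = (1.2 × 10^-3 g/L) / (262.9 g/mol) = 4.56 × 10^-6 M.
Mg3(PO4)2(s) ⇌ 3 Mg^2+ + 2 PO4^3-
Let s = molar solubility. Then [Mg^2+] = 3s and [PO4^3-] = 2s.
Ksp = [Mg^2+]^3[PO4^3-]^2
Ksp = (3s)^3(2s)^2 = 108s^5
With s = 4.56 x 10^-6: Ksp = 2.1 x 10^-25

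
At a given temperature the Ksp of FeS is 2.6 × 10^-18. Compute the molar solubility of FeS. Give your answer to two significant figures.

s = 1.6 x 10^-9 M

FeS(s) ⇌ Fe^2+(aq) + S^2-(aq)
Ksp = [Fe^2+][S^2-]
If s mol/L of FeS dissolves, [Fe^2+] = s and [S^2-] = s.
Ksp = (s)(s) = s^2
s = √(2.6 × 10^-18) = 1.6 x 10^-9 M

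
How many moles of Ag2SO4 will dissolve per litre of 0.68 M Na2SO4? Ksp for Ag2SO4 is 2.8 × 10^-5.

Ag2SO4(s) ⇌ 2 Ag^+(aq) + SO4^2-(aq)
Ksp = [Ag^+]^2[SO4^2-]
Let s = moles of Ag2SO4 that dissolve per litre. [Ag^+] = 2s, [SO4^2-] = 0.68 + s ≈ 0.68 (since SO4^2- from Na2SO4 dominates).
Ksp ≈ (2s)^2 × 0.68
s = 3.2 × 10^-3 M
Check: s = 3.2 × 10^-3 ≪ 0.68, so the approximation is valid.

3.2 × 10^-3 M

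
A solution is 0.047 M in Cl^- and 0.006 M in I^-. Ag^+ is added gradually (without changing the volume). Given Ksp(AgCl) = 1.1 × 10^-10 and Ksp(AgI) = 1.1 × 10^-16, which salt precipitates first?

Precipitation of each salt starts when its ion product equals its Ksp.
For AgCl: 1.1 × 10^-10 = 0.047 × [Ag^+]  ⇒  [Ag^+] = 2.3 x 10^-9 M.
For AgI: 1.1 × 10^-16 = 0.006 × [Ag^+]  ⇒  [Ag^+] = 1.8 × 10^-14 M.
The salt with the lower threshold [Ag^+] precipitates first: AgI.

AgI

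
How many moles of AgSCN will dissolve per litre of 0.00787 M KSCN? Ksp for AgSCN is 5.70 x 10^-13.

AgSCN(s) ⇌ Ag^+(aq) + SCN^-(aq)
Ksp = [Ag^+][SCN^-]
Let s = moles of AgSCN that dissolve per litre. [Ag^+] = s, [SCN^-] = 0.00787 + s ≈ 0.00787 (since SCN^- from KSCN dominates).
Ksp ≈ s × 0.00787
s = 7.24 x 10^-11 M
Check: s = 7.2 × 10^-11 ≪ 0.00787, so the approximation is valid.

s ≈ 7.24 × 10^-11 M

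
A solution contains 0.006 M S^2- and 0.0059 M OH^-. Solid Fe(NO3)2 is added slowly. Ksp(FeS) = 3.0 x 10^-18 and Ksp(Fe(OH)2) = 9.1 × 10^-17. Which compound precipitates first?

Each salt begins to precipitate when Q = Ksp, i.e. when [Fe^2+] reaches its threshold.
For FeS: 3.0 x 10^-18 = 0.006 × [Fe^2+]  ⇒  [Fe^2+] = 5.0 x 10^-16 M.
For Fe(OH)2: 9.1 × 10^-17 = (0.0059)^2 × [Fe^2+]  ⇒  [Fe^2+] = 2.6 x 10^-12 M.
The salt with the lower threshold [Fe^2+] precipitates first: FeS.

FeS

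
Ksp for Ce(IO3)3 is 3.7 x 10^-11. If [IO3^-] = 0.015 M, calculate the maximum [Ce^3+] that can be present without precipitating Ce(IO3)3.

Ce(IO3)3(s) <=> Ce^3+ + 3 IO3^-
Ksp = [Ce^3+][IO3^-]^3
Precipitation begins when Q = Ksp. With [IO3^-] = 0.015 M:
3.7 x 10^-11 = (0.015)^3 × [Ce^3+]
[Ce^3+] = (3.7 x 10^-11 / 3.38 x 10^-6) = 1.1 x 10^-5 M

[Ce^3+] = 1.1 × 10^-5 M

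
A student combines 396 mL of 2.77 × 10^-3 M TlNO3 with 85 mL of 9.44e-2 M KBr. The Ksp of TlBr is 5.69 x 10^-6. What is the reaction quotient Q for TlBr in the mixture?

Total volume = 396 + 85 = 481 mL.
[Tl^+] = 2.77 × 10^-3 × (396/481) = 2.280 x 10^-3 M
[Br^-] = 9.44 × 10^-2 × (85/481) = 1.668 × 10^-2 M
TlBr(s) ⇌ Tl^+ + Br^-, so Q = [Tl^+][Br^-]
Q = (2.280 × 10^-3)(1.668 × 10^-2) = 3.80 × 10^-5
Q > Ksp, so TlBr will precipitate.

Q = 3.80 x 10^-5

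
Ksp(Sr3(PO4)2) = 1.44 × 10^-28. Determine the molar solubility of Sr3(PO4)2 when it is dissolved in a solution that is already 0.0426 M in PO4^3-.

Sr3(PO4)2(s) <=> 3 Sr^2+ + 2 PO4^3-
Ksp = [Sr^2+]^3[PO4^3-]^2
If s mol/L dissolves here, [Sr^2+] = 3s, [PO4^3-] = 0.0426 + 2s ≈ 0.0426 (Ksp is small, so little additional dissolves).
Ksp ≈ (3s)^3 × (0.0426)^2
s = 1.43 × 10^-9 M
Check: 2s = 2.9 × 10^-9 ≪ 0.0426, so the approximation is valid.

s ≈ 1.43 × 10^-9 M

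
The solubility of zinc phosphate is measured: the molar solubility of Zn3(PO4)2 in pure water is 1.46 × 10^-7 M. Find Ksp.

Ksp ≈ 7.16e-33

Zn3(PO4)2(s) ⇌ 3 Zn^2+(aq) + 2 PO4^3-(aq)
If s mol/L of Zn3(PO4)2 dissolves, [Zn^2+] = 3s and [PO4^3-] = 2s.
Ksp = [Zn^2+]^3[PO4^3-]^2
Ksp = (3s)^3(2s)^2 = 108s^5
Ksp = 108 × (1.46 × 10^-7)^5 = 7.16 x 10^-33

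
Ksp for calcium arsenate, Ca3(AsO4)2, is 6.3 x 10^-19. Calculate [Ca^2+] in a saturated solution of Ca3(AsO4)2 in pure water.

Ca3(AsO4)2(s) ⇌ 3 Ca^2+(aq) + 2 AsO4^3-(aq)
Ksp = [Ca^2+]^3[AsO4^3-]^2
For each mole of Ca3(AsO4)2 that dissolves: [Ca^2+] = 3s, [AsO4^3-] = 2s.
Ksp = (3s)^3(2s)^2 = 108s^5
s^5 = 6.3 x 10^-19 / 108, so s = 8.98 x 10^-5 M
[Ca^2+] = 3s = 2.7 × 10^-4 M

[Ca^2+] ≈ 2.7 × 10^-4 M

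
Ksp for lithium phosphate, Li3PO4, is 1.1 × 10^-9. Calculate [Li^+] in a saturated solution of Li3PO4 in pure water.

Li3PO4(s) ⇌ 3 Li^+(aq) + PO4^3-(aq)
Ksp = [Li^+]^3[PO4^3-]
If s mol/L of Li3PO4 dissolves, [Li^+] = 3s and [PO4^3-] = s.
So Ksp = (3s)^3 × s = 27s^4
s^4 = 1.1 × 10^-9 / 27, so s = 2.53 × 10^-3 M
[Li^+] = 3s = 7.6 x 10^-3 M

[Li^+] ≈ 7.6 × 10^-3 M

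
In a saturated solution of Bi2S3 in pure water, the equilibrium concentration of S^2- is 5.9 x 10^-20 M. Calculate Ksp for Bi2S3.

Ksp = 3.2 × 10^-97

Bi2S3(s) <=> 2 Bi^3+(aq) + 3 S^2-(aq)
Stoichiometry gives [Bi^3+] = (2/3)[S^2-] = 3.93 × 10^-20 M.
Ksp = [Bi^3+]^2[S^2-]^3
Ksp = (3.93 × 10^-20)^2 × (5.9 × 10^-20)^3 = 3.2 × 10^-97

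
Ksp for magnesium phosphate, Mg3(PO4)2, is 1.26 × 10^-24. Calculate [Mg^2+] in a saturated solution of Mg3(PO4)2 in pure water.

Mg3(PO4)2(s) ⇌ 3 Mg^2+ + 2 PO4^3-
Ksp = [Mg^2+]^3[PO4^3-]^2
Let s = molar solubility. Then [Mg^2+] = 3s and [PO4^3-] = 2s.
Substituting: Ksp = (3s)^3(2s)^2 = 108s^5
Solving, s = (1.26 × 10^-24/108)^(1/5) = 6.507 × 10^-6 M
[Mg^2+] = 3s = 1.95 × 10^-5 M

[Mg^2+] ≈ 1.95e-5 M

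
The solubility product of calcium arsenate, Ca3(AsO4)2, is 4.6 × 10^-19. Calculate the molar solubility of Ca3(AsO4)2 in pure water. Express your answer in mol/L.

8.4 x 10^-5 M

Ca3(AsO4)2(s) ⇌ 3 Ca^2+(aq) + 2 AsO4^3-(aq)
Ksp = [Ca^2+]^3[AsO4^3-]^2
Let s = molar solubility. Then [Ca^2+] = 3s and [AsO4^3-] = 2s.
Substituting: Ksp = (3s)^3(2s)^2 = 108s^5
s = (4.6 × 10^-19 / 108)^(1/5) = 8.4 × 10^-5 M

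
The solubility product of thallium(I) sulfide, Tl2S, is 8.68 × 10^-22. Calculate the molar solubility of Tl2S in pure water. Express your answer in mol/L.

s = 6.01e-8 M

Tl2S(s) ⇌ 2 Tl^+(aq) + S^2-(aq)
Ksp = [Tl^+]^2[S^2-]
Let s = molar solubility. Then [Tl^+] = 2s and [S^2-] = s.
So Ksp = (2s)^2 × s = 4s^3
s^3 = 8.68 × 10^-22 / 4, so s = 6.01 × 10^-8 M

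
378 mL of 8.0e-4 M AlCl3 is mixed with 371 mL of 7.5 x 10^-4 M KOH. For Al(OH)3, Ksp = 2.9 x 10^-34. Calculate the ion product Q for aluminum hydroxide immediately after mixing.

Total volume = 378 + 371 = 749 mL.
[Al^3+] = 8.0 × 10^-4 × (378/749) = 4.04 × 10^-4 M
[OH^-] = 7.5 x 10^-4 × (371/749) = 3.71 x 10^-4 M
Al(OH)3(s) ⇌ Al^3+(aq) + 3 OH^-(aq), so Q = [Al^3+][OH^-]^3
Q = (4.04 × 10^-4)(3.71 × 10^-4)^3 = 2.1 × 10^-14
Q > Ksp, so Al(OH)3 will precipitate.

Q = 2.1 × 10^-14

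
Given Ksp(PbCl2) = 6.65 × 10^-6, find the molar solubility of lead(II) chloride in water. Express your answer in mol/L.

PbCl2(s) ⇌ Pb^2+ + 2 Cl^-
Ksp = [Pb^2+][Cl^-]^2
If s mol/L of PbCl2 dissolves, [Pb^2+] = s and [Cl^-] = 2s.
Substituting: Ksp = s(2s)^2 = 4s^3
s = (6.65 × 10^-6 / 4)^(1/3) = 1.18 × 10^-2 M

s ≈ 0.0118 M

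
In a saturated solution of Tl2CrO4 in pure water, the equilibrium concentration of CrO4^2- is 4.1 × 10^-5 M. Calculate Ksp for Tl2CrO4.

Tl2CrO4(s) <=> 2 Tl^+(aq) + CrO4^2-(aq)
Stoichiometry gives [Tl^+] = (2/1)[CrO4^2-] = 8.20 x 10^-5 M.
Ksp = [Tl^+]^2[CrO4^2-]
Ksp = (8.20 × 10^-5)^2 × 4.1 × 10^-5 = 2.8 × 10^-13

2.8 × 10^-13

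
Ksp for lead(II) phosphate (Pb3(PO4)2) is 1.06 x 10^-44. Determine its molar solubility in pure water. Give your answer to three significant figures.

6.29 × 10^-10 M

Pb3(PO4)2(s) ⇌ 3 Pb^2+(aq) + 2 PO4^3-(aq)
Ksp = [Pb^2+]^3[PO4^3-]^2
If s mol/L of Pb3(PO4)2 dissolves, [Pb^2+] = 3s and [PO4^3-] = 2s.
Substituting: Ksp = (3s)^3(2s)^2 = 108s^5
Solving, s = (1.06 x 10^-44/108)^(1/5) = 6.29 x 10^-10 M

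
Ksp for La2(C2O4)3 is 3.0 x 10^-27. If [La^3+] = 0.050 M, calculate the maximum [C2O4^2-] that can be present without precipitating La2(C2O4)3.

La2(C2O4)3(s) ⇌ 2 La^3+ + 3 C2O4^2-
Ksp = [La^3+]^2[C2O4^2-]^3
Precipitation begins when Q = Ksp. With [La^3+] = 0.050 M:
3.0 x 10^-27 = (0.050)^2 × [C2O4^2-]^3
[C2O4^2-] = (3.0 x 10^-27 / 2.50 x 10^-3)^(1/3) = 1.1 x 10^-8 M

1.1e-8 M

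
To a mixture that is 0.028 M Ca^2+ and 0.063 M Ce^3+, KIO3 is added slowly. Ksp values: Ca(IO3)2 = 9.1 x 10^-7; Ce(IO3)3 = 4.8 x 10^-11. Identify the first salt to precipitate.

Each salt begins to precipitate when Q = Ksp, i.e. when [IO3^-] reaches its threshold.
For Ca(IO3)2: 9.1 x 10^-7 = 0.028 × [IO3^-]^2  ⇒  [IO3^-] = 5.7 x 10^-3 M.
For Ce(IO3)3: 4.8 x 10^-11 = 0.063 × [IO3^-]^3  ⇒  [IO3^-] = 9.1 × 10^-4 M.
The salt with the lower threshold [IO3^-] precipitates first: Ce(IO3)3.

Ce(IO3)3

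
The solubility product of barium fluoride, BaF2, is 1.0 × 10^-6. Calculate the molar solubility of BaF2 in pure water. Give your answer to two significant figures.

BaF2(s) <=> Ba^2+(aq) + 2 F^-(aq)
Ksp = [Ba^2+][F^-]^2
With molar solubility s: [Ba^2+] = s, [F^-] = 2s.
Ksp = s(2s)^2 = 4s^3
Solving, s = (1.0 × 10^-6/4)^(1/3) = 6.3 × 10^-3 M

s ≈ 6.3 × 10^-3 M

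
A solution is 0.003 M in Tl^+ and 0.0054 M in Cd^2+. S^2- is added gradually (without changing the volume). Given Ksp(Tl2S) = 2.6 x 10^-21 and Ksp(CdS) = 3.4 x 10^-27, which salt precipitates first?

CdS

Precipitation of each salt starts when its ion product equals its Ksp.
For Tl2S: 2.6 x 10^-21 = (0.003)^2 × [S^2-]  ⇒  [S^2-] = 2.9 × 10^-16 M.
For CdS: 3.4 x 10^-27 = 0.0054 × [S^2-]  ⇒  [S^2-] = 6.3 × 10^-25 M.
The salt with the lower threshold [S^2-] precipitates first: CdS.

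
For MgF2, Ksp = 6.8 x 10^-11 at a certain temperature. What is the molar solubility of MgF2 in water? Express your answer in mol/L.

2.6 × 10^-4 M

MgF2(s) ⇌ Mg^2+(aq) + 2 F^-(aq)
Ksp = [Mg^2+][F^-]^2
For each mole of MgF2 that dissolves: [Mg^2+] = s, [F^-] = 2s.
Substituting: Ksp = s(2s)^2 = 4s^3
s^3 = 6.8 x 10^-11 / 4, so s = 2.6 × 10^-4 M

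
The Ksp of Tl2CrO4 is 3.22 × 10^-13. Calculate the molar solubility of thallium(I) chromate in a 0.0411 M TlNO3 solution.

s ≈ 1.91 × 10^-10 M

Tl2CrO4(s) <=> 2 Tl^+ + CrO4^2-
Ksp = [Tl^+]^2[CrO4^2-]
Let s be the molar solubility in this solution. [Tl^+] = 0.0411 + 2s ≈ 0.0411, [CrO4^2-] = s (common-ion effect: Tl^+ is already 0.0411 M).
Ksp ≈ (0.0411)^2 × s
s = 1.91 × 10^-10 M
Check: 2s = 3.8 × 10^-10 ≪ 0.0411, so the approximation is valid.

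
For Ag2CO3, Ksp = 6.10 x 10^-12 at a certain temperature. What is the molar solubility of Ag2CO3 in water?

Ag2CO3(s) <=> 2 Ag^+ + CO3^2-
Ksp = [Ag^+]^2[CO3^2-]
For each mole of Ag2CO3 that dissolves: [Ag^+] = 2s, [CO3^2-] = s.
Ksp = (2s)^2s = 4s^3
s^3 = 6.10 x 10^-12 / 4, so s = 1.15 × 10^-4 M

1.15 x 10^-4 M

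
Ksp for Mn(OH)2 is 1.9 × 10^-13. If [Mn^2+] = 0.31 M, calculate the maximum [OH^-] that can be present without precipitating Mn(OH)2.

7.8e-7 M

Mn(OH)2(s) ⇌ Mn^2+(aq) + 2 OH^-(aq)
Ksp = [Mn^2+][OH^-]^2
Precipitation begins when Q = Ksp. With [Mn^2+] = 0.31 M:
1.9 × 10^-13 = (0.31) × [OH^-]^2
[OH^-] = (1.9 × 10^-13 / 3.1 × 10^-1)^(1/2) = 7.8 × 10^-7 M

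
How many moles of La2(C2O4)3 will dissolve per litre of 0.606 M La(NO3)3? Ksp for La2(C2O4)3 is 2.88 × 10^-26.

La2(C2O4)3(s) ⇌ 2 La^3+ + 3 C2O4^2-
Ksp = [La^3+]^2[C2O4^2-]^3
Let s be the molar solubility in this solution. [La^3+] = 0.606 + 2s ≈ 0.606, [C2O4^2-] = 3s (common-ion effect: La^3+ is already 0.606 M).
Ksp ≈ (0.606)^2 × (3s)^3
s = 1.43 x 10^-9 M
Check: 2s = 2.9 x 10^-9 ≪ 0.606, so the approximation is valid.

1.43 × 10^-9 M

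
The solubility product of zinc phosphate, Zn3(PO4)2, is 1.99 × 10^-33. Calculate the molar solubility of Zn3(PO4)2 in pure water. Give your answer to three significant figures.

s ≈ 1.13 × 10^-7 M

Zn3(PO4)2(s) <=> 3 Zn^2+ + 2 PO4^3-
Ksp = [Zn^2+]^3[PO4^3-]^2
Let s = molar solubility. Then [Zn^2+] = 3s and [PO4^3-] = 2s.
Ksp = (3s)^3(2s)^2 = 108s^5
s = (1.99 × 10^-33 / 108)^(1/5) = 1.13 × 10^-7 M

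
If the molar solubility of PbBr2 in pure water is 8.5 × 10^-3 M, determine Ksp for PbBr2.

Ksp = 2.5 x 10^-6

PbBr2(s) ⇌ Pb^2+(aq) + 2 Br^-(aq)
If s mol/L of PbBr2 dissolves, [Pb^2+] = s and [Br^-] = 2s.
Ksp = [Pb^2+][Br^-]^2
Ksp = s(2s)^2 = 4s^3
Ksp = 4 × (8.5 × 10^-3)^3 = 2.5 x 10^-6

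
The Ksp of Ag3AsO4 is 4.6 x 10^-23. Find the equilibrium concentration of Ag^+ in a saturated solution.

Ag3AsO4(s) <=> 3 Ag^+ + AsO4^3-
Ksp = [Ag^+]^3[AsO4^3-]
With molar solubility s: [Ag^+] = 3s, [AsO4^3-] = s.
Substituting: Ksp = (3s)^3s = 27s^4
s = (4.6 x 10^-23 / 27)^(1/4) = 1.14 x 10^-6 M
[Ag^+] = 3s = 3.4 × 10^-6 M

3.4 x 10^-6 M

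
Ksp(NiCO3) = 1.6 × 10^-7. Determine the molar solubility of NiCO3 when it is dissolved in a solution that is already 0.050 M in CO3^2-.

NiCO3(s) ⇌ Ni^2+(aq) + CO3^2-(aq)
Ksp = [Ni^2+][CO3^2-]
Let s = moles of NiCO3 that dissolve per litre. [Ni^2+] = s, [CO3^2-] = 0.050 + s ≈ 0.050 (since the CO3^2- already present dominates).
Ksp ≈ s × 0.050
s = 3.2 × 10^-6 M
Check: s = 3.2 × 10^-6 ≪ 0.050, so the approximation is valid.

s = 3.2 x 10^-6 M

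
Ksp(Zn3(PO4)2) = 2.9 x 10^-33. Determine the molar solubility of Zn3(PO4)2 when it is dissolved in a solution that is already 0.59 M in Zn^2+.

s = 5.9 × 10^-17 M

Zn3(PO4)2(s) ⇌ 3 Zn^2+ + 2 PO4^3-
Ksp = [Zn^2+]^3[PO4^3-]^2
If s mol/L dissolves here, [Zn^2+] = 0.59 + 3s ≈ 0.59, [PO4^3-] = 2s (common-ion effect: Zn^2+ is already 0.59 M).
Ksp ≈ (0.59)^3 × (2s)^2
s = 5.9 × 10^-17 M
Check: 3s = 1.8 × 10^-16 ≪ 0.59, so the approximation is valid.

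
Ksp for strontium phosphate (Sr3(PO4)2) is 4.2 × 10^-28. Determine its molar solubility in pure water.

1.3 × 10^-6 M

Sr3(PO4)2(s) ⇌ 3 Sr^2+ + 2 PO4^3-
Ksp = [Sr^2+]^3[PO4^3-]^2
With molar solubility s: [Sr^2+] = 3s, [PO4^3-] = 2s.
Substituting: Ksp = (3s)^3(2s)^2 = 108s^5
Solving, s = (4.2 × 10^-28/108)^(1/5) = 1.3 x 10^-6 M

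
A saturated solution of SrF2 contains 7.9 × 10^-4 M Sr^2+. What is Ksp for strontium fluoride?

Ksp ≈ 2.0 x 10^-9

SrF2(s) <=> Sr^2+ + 2 F^-
Stoichiometry gives [F^-] = (2/1)[Sr^2+] = 1.58 × 10^-3 M.
Ksp = [Sr^2+][F^-]^2
Ksp = 7.9 x 10^-4 × (1.58 × 10^-3)^2 = 2.0 × 10^-9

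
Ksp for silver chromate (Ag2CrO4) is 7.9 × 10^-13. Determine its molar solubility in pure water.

5.8 x 10^-5 M

Ag2CrO4(s) ⇌ 2 Ag^+(aq) + CrO4^2-(aq)
Ksp = [Ag^+]^2[CrO4^2-]
With molar solubility s: [Ag^+] = 2s, [CrO4^2-] = s.
Substituting: Ksp = (2s)^2s = 4s^3
Solving, s = (7.9 × 10^-13/4)^(1/3) = 5.8 × 10^-5 M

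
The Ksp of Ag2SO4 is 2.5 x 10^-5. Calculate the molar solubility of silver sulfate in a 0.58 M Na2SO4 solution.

3.3 x 10^-3 M

Ag2SO4(s) <=> 2 Ag^+(aq) + SO4^2-(aq)
Ksp = [Ag^+]^2[SO4^2-]
Let s be the molar solubility in this solution. [Ag^+] = 2s, [SO4^2-] = 0.58 + s ≈ 0.58 (Ksp is small, so little additional dissolves).
Ksp ≈ (2s)^2 × 0.58
s = 3.3 × 10^-3 M
Check: s = 3.3 × 10^-3 ≪ 0.58, so the approximation is valid.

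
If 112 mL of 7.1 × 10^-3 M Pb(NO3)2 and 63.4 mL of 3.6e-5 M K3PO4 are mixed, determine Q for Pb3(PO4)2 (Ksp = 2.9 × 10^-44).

Q ≈ 1.6 × 10^-17

Total volume = 112 + 63.4 = 175.4 mL.
[Pb^2+] = 7.1 × 10^-3 × (112/175.4) = 4.53 × 10^-3 M
[PO4^3-] = 3.6 × 10^-5 × (63.4/175.4) = 1.30 x 10^-5 M
Pb3(PO4)2(s) ⇌ 3 Pb^2+(aq) + 2 PO4^3-(aq), so Q = [Pb^2+]^3[PO4^3-]^2
Q = (4.53 × 10^-3)^3(1.30 x 10^-5)^2 = 1.6 × 10^-17
Q > Ksp, so Pb3(PO4)2 will precipitate.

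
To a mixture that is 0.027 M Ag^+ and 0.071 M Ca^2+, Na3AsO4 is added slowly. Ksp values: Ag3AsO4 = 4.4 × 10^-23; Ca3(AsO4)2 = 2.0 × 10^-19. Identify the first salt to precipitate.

Ag3AsO4

Each salt begins to precipitate when Q = Ksp, i.e. when [AsO4^3-] reaches its threshold.
For Ag3AsO4: 4.4 × 10^-23 = (0.027)^3 × [AsO4^3-]  ⇒  [AsO4^3-] = 2.2 x 10^-18 M.
For Ca3(AsO4)2: 2.0 × 10^-19 = (0.071)^3 × [AsO4^3-]^2  ⇒  [AsO4^3-] = 2.4 × 10^-8 M.
The salt with the lower threshold [AsO4^3-] precipitates first: Ag3AsO4.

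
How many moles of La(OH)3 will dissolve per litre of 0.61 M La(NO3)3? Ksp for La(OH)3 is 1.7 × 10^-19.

La(OH)3(s) ⇌ La^3+ + 3 OH^-
Ksp = [La^3+][OH^-]^3
Let s be the molar solubility in this solution. [La^3+] = 0.61 + s ≈ 0.61, [OH^-] = 3s (common-ion effect: La^3+ is already 0.61 M).
Ksp ≈ 0.61 × (3s)^3
s = 2.2 × 10^-7 M
Check: s = 2.2 × 10^-7 ≪ 0.61, so the approximation is valid.

s ≈ 2.2e-7 M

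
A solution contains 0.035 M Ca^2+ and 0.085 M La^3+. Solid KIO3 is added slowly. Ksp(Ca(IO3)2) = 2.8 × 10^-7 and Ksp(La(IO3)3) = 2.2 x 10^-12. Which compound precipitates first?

La(IO3)3

Precipitation of each salt starts when its ion product equals its Ksp.
For Ca(IO3)2: 2.8 × 10^-7 = 0.035 × [IO3^-]^2  ⇒  [IO3^-] = 2.8 × 10^-3 M.
For La(IO3)3: 2.2 x 10^-12 = 0.085 × [IO3^-]^3  ⇒  [IO3^-] = 3.0 × 10^-4 M.
The salt with the lower threshold [IO3^-] precipitates first: La(IO3)3.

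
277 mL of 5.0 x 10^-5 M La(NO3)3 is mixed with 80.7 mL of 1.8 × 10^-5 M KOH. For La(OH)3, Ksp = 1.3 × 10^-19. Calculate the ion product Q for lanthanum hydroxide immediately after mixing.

Total volume = 277 + 80.7 = 357.7 mL.
[La^3+] = 5.0 x 10^-5 × (277/357.7) = 3.87 x 10^-5 M
[OH^-] = 1.8 × 10^-5 × (80.7/357.7) = 4.06 x 10^-6 M
La(OH)3(s) <=> La^3+ + 3 OH^-, so Q = [La^3+][OH^-]^3
Q = (3.87 x 10^-5)(4.06 x 10^-6)^3 = 2.6 × 10^-21
Q < Ksp, so no precipitate of La(OH)3 forms.

Q ≈ 2.6e-21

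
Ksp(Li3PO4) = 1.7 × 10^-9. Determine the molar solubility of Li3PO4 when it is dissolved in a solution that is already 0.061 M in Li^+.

7.5e-6 M

Li3PO4(s) ⇌ 3 Li^+ + PO4^3-
Ksp = [Li^+]^3[PO4^3-]
Let s be the molar solubility in this solution. [Li^+] = 0.061 + 3s ≈ 0.061, [PO4^3-] = s (since the Li^+ already present dominates).
Ksp ≈ (0.061)^3 × s
s = 7.5 × 10^-6 M
Check: 3s = 2.2 x 10^-5 ≪ 0.061, so the approximation is valid.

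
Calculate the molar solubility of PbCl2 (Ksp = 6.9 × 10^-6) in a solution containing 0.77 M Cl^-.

s = 1.2e-5 M

PbCl2(s) ⇌ Pb^2+(aq) + 2 Cl^-(aq)
Ksp = [Pb^2+][Cl^-]^2
Let s = moles of PbCl2 that dissolve per litre. [Pb^2+] = s, [Cl^-] = 0.77 + 2s ≈ 0.77 (common-ion effect: Cl^- is already 0.77 M).
Ksp ≈ s × (0.77)^2
s = 1.2 × 10^-5 M
Check: 2s = 2.3 × 10^-5 ≪ 0.77, so the approximation is valid.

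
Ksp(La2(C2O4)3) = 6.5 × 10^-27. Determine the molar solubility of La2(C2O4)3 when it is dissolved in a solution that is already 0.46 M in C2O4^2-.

s ≈ 1.3e-13 M

La2(C2O4)3(s) ⇌ 2 La^3+ + 3 C2O4^2-
Ksp = [La^3+]^2[C2O4^2-]^3
Let s be the molar solubility in this solution. [La^3+] = 2s, [C2O4^2-] = 0.46 + 3s ≈ 0.46 (Ksp is small, so little additional dissolves).
Ksp ≈ (2s)^2 × (0.46)^3
s = 1.3 × 10^-13 M
Check: 3s = 3.9 × 10^-13 ≪ 0.46, so the approximation is valid.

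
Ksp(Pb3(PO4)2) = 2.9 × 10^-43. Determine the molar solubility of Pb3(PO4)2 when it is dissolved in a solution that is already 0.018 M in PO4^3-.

s ≈ 3.2 x 10^-14 M

Pb3(PO4)2(s) <=> 3 Pb^2+(aq) + 2 PO4^3-(aq)
Ksp = [Pb^2+]^3[PO4^3-]^2
Let s be the molar solubility in this solution. [Pb^2+] = 3s, [PO4^3-] = 0.018 + 2s ≈ 0.018 (common-ion effect: PO4^3- is already 0.018 M).
Ksp ≈ (3s)^3 × (0.018)^2
s = 3.2 x 10^-14 M
Check: 2s = 6.4 × 10^-14 ≪ 0.018, so the approximation is valid.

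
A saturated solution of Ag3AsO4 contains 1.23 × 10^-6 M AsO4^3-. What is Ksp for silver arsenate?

Ag3AsO4(s) ⇌ 3 Ag^+ + AsO4^3-
Stoichiometry gives [Ag^+] = (3/1)[AsO4^3-] = 3.690 × 10^-6 M.
Ksp = [Ag^+]^3[AsO4^3-]
Ksp = (3.690 × 10^-6)^3 × 1.23 × 10^-6 = 6.18 x 10^-23

6.18 x 10^-23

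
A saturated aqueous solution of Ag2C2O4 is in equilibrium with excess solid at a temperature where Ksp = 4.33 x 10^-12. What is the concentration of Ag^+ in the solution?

[Ag^+] ≈ 2.05e-4 M

Ag2C2O4(s) ⇌ 2 Ag^+(aq) + C2O4^2-(aq)
Ksp = [Ag^+]^2[C2O4^2-]
For each mole of Ag2C2O4 that dissolves: [Ag^+] = 2s, [C2O4^2-] = s.
So Ksp = (2s)^2 × s = 4s^3
s = (4.33 x 10^-12 / 4)^(1/3) = 1.027 × 10^-4 M
[Ag^+] = 2s = 2.05 × 10^-4 M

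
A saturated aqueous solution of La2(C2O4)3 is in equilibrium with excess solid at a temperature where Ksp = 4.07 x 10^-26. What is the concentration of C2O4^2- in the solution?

9.83e-6 M

La2(C2O4)3(s) ⇌ 2 La^3+ + 3 C2O4^2-
Ksp = [La^3+]^2[C2O4^2-]^3
Let s = molar solubility. Then [La^3+] = 2s and [C2O4^2-] = 3s.
So Ksp = (2s)^2 × (3s)^3 = 108s^5
Solving, s = (4.07 x 10^-26/108)^(1/5) = 3.275 × 10^-6 M
[C2O4^2-] = 3s = 9.83 × 10^-6 M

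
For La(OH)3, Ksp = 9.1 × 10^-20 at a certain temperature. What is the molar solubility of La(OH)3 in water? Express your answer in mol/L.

La(OH)3(s) ⇌ La^3+ + 3 OH^-
Ksp = [La^3+][OH^-]^3
For each mole of La(OH)3 that dissolves: [La^3+] = s, [OH^-] = 3s.
Ksp = s(3s)^3 = 27s^4
s^4 = 9.1 × 10^-20 / 27, so s = 7.6 x 10^-6 M

7.6 × 10^-6 M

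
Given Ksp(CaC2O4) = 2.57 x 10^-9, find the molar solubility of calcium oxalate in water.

s ≈ 5.07 x 10^-5 M

CaC2O4(s) ⇌ Ca^2+ + C2O4^2-
Ksp = [Ca^2+][C2O4^2-]
With molar solubility s: [Ca^2+] = s, [C2O4^2-] = s.
Ksp = s × s = s^2
s = √(2.57 x 10^-9) = 5.07 x 10^-5 M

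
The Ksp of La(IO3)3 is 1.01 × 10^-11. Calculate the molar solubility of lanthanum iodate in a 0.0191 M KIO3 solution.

s ≈ 1.45e-6 M

La(IO3)3(s) <=> La^3+ + 3 IO3^-
Ksp = [La^3+][IO3^-]^3
Let s = moles of La(IO3)3 that dissolve per litre. [La^3+] = s, [IO3^-] = 0.0191 + 3s ≈ 0.0191 (since IO3^- from KIO3 dominates).
Ksp ≈ s × (0.0191)^3
s = 1.45 × 10^-6 M
Check: 3s = 4.3 × 10^-6 ≪ 0.0191, so the approximation is valid.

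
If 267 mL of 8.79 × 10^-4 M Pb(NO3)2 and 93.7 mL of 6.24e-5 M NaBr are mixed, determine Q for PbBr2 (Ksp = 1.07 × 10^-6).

1.71 x 10^-13

Total volume = 267 + 93.7 = 360.7 mL.
[Pb^2+] = 8.79 × 10^-4 × (267/360.7) = 6.507 × 10^-4 M
[Br^-] = 6.24 × 10^-5 × (93.7/360.7) = 1.621 x 10^-5 M
PbBr2(s) ⇌ Pb^2+ + 2 Br^-, so Q = [Pb^2+][Br^-]^2
Q = (6.507 × 10^-4)(1.621 × 10^-5)^2 = 1.71 × 10^-13
Q < Ksp, so no precipitate of PbBr2 forms.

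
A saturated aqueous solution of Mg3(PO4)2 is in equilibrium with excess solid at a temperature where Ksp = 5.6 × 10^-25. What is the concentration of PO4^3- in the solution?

[PO4^3-] = 1.1 x 10^-5 M

Mg3(PO4)2(s) <=> 3 Mg^2+ + 2 PO4^3-
Ksp = [Mg^2+]^3[PO4^3-]^2
Let s = molar solubility. Then [Mg^2+] = 3s and [PO4^3-] = 2s.
Ksp = (3s)^3(2s)^2 = 108s^5
s^5 = 5.6 × 10^-25 / 108, so s = 5.53 x 10^-6 M
[PO4^3-] = 2s = 1.1 × 10^-5 M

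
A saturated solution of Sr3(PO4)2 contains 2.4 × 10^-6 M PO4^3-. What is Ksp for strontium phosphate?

Sr3(PO4)2(s) ⇌ 3 Sr^2+ + 2 PO4^3-
Stoichiometry gives [Sr^2+] = (3/2)[PO4^3-] = 3.60 × 10^-6 M.
Ksp = [Sr^2+]^3[PO4^3-]^2
Ksp = (3.60 × 10^-6)^3 × (2.4 × 10^-6)^2 = 2.7 x 10^-28

2.7 x 10^-28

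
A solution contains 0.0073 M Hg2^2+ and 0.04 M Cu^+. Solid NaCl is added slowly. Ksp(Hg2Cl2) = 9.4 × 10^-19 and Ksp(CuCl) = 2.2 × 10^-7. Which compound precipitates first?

Hg2Cl2

Each salt begins to precipitate when Q = Ksp, i.e. when [Cl^-] reaches its threshold.
For Hg2Cl2: 9.4 × 10^-19 = 0.0073 × [Cl^-]^2  ⇒  [Cl^-] = 1.1 x 10^-8 M.
For CuCl: 2.2 × 10^-7 = 0.04 × [Cl^-]  ⇒  [Cl^-] = 5.5 × 10^-6 M.
The salt with the lower threshold [Cl^-] precipitates first: Hg2Cl2.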